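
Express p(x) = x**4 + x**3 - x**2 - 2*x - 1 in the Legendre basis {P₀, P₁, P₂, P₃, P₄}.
(-17/15)P₀ + (-7/5)P₁ + (-2/21)P₂ + (2/5)P₃ + (8/35)P₄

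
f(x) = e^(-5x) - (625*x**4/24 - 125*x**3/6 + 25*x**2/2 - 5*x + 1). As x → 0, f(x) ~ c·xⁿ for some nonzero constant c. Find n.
5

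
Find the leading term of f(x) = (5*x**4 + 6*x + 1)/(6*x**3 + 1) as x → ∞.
5*x/6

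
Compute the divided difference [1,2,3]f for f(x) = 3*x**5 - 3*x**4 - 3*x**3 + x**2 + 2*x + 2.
178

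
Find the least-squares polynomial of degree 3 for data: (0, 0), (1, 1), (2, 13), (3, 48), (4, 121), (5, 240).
13/126 + (-745/756)x + (-97/252)x² + (55/27)x³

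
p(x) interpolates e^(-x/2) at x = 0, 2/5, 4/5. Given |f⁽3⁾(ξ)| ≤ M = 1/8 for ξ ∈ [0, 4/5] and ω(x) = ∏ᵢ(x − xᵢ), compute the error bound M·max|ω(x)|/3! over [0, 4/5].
sqrt(3)/3375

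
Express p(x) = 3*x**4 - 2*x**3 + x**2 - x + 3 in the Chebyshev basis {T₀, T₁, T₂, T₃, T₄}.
(37/8)T₀ + (-5/2)T₁ + (2)T₂ + (-1/2)T₃ + (3/8)T₄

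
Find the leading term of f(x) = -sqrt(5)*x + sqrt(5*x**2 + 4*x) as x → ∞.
2*sqrt(5)/5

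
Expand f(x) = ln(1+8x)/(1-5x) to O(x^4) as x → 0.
8*x + 8*x**2 + 632*x**3/3 + O(x**4)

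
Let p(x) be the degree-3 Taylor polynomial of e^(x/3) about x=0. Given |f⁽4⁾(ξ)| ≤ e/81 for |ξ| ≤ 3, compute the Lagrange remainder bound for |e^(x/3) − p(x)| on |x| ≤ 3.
e/24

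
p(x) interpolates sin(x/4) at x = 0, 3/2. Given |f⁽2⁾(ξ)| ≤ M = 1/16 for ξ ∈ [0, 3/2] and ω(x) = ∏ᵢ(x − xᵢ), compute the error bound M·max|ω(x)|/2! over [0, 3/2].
9/512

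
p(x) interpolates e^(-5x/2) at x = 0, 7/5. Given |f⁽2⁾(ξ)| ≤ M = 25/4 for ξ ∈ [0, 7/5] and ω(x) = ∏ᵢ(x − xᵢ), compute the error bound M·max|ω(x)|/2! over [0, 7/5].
49/32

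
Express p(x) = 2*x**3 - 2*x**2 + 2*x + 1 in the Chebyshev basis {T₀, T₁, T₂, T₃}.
(7/2)T₁ - T₂ + (1/2)T₃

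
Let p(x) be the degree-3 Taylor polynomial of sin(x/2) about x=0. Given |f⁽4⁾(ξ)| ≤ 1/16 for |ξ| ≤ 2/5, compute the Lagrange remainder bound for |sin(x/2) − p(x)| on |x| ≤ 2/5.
1/15000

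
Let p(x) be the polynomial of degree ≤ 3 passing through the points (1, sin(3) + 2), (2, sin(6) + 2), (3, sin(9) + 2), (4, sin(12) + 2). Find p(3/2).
15*sin(6)/16 - 5*sin(9)/16 + sin(12)/16 + 5*sin(3)/16 + 2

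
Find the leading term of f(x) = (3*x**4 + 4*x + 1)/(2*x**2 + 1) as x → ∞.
3*x**2/2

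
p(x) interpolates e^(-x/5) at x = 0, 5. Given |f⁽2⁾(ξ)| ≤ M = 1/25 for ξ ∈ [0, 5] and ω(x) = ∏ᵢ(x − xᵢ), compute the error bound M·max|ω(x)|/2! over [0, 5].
1/8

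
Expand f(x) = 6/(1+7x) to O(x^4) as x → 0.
6 - 42*x + 294*x**2 - 2058*x**3 + O(x**4)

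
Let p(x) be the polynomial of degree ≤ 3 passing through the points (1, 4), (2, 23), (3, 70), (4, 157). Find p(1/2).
5/4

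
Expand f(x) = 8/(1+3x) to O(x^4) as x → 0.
8 - 24*x + 72*x**2 - 216*x**3 + O(x**4)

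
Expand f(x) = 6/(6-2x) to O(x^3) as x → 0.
1 + x/3 + x**2/9 + O(x**3)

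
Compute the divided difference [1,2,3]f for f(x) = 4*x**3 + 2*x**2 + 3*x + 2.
26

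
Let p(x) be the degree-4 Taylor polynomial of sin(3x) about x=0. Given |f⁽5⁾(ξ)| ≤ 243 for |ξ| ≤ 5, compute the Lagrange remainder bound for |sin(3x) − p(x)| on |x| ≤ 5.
50625/8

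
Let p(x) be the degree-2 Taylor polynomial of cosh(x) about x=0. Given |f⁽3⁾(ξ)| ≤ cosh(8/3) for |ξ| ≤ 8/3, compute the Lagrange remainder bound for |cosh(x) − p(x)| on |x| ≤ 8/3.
256*cosh(8/3)/81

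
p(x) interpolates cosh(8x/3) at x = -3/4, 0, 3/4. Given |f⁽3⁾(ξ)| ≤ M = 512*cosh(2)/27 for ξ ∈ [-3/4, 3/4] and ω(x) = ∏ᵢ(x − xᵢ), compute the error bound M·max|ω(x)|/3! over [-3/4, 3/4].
8*sqrt(3)*cosh(2)/27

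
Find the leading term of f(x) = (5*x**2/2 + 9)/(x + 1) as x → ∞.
5*x/2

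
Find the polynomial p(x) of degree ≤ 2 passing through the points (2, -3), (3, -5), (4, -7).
1 - 2*x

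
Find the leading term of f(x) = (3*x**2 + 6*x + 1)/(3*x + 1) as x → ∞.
x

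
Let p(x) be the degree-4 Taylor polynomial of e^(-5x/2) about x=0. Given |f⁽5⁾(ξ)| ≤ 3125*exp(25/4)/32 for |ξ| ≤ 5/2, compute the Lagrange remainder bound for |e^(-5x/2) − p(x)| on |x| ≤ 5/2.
1953125*exp(25/4)/24576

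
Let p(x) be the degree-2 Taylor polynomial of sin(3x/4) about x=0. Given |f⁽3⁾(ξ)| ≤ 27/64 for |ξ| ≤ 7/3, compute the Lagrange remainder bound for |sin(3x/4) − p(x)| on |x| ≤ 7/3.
343/384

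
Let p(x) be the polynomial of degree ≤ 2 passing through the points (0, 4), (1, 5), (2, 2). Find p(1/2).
5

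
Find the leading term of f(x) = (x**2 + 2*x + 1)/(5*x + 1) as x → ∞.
x/5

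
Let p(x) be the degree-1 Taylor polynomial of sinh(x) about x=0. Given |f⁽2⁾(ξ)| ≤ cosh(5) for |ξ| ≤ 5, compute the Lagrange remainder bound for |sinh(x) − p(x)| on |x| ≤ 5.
25*cosh(5)/2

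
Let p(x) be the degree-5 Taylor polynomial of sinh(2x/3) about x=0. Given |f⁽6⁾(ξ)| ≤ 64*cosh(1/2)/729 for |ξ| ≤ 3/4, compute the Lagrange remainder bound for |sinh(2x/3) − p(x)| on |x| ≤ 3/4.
cosh(1/2)/46080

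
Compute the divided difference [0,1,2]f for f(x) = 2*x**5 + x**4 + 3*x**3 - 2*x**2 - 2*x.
44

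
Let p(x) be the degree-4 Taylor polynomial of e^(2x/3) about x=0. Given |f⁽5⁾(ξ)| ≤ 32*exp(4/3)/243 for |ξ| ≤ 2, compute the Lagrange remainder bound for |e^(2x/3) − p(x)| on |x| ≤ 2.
128*exp(4/3)/3645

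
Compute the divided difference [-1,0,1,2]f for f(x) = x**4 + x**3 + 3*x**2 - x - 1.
3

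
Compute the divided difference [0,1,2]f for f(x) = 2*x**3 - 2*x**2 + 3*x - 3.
4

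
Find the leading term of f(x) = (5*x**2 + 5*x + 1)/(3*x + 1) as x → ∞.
5*x/3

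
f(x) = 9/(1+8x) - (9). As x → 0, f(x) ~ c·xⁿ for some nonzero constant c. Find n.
1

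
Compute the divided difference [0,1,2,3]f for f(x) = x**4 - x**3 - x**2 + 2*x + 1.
5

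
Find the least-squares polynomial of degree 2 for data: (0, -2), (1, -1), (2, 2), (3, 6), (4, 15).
-62/35 + (-53/70)x + (17/14)x²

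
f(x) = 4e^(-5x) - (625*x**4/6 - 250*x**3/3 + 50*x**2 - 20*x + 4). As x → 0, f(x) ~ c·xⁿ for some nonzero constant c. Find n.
5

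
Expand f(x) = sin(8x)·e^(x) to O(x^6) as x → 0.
8*x + 8*x**2 - 244*x**3/3 - 84*x**4 + 3461*x**5/15 + O(x**6)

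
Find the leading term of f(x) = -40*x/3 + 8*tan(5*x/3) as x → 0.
1000*x**3/81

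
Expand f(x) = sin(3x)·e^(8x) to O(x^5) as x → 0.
3*x + 24*x**2 + 183*x**3/2 + 220*x**4 + O(x**5)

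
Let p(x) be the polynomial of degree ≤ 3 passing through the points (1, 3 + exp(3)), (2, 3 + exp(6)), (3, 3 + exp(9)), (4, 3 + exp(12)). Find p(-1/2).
-35*exp(12)/16 - 189*exp(6)/16 + 3 + 105*exp(3)/16 + 135*exp(9)/16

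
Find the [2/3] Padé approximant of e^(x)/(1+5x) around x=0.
(461*x**2/5420 + 682*x/1355 + 1)/(1661*x**3/4065 - 13017*x**2/5420 + 6102*x/1355 + 1)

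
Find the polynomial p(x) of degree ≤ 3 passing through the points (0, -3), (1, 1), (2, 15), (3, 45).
x**3 + 2*x**2 + x - 3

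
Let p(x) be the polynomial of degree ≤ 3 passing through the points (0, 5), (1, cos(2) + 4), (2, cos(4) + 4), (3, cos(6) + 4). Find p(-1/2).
21*cos(4)/16 - 5*cos(6)/16 - 35*cos(2)/16 + 99/16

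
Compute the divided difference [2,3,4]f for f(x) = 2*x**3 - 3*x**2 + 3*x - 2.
15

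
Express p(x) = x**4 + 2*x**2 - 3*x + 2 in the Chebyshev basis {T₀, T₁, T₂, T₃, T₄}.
(27/8)T₀ + (-3)T₁ + (3/2)T₂ + (1/8)T₄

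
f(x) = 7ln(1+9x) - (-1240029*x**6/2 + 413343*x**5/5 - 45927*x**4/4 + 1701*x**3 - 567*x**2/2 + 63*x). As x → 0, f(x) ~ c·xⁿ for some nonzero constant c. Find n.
7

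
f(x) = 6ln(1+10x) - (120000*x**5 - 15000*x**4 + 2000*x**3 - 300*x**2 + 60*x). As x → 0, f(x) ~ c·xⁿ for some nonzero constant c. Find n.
6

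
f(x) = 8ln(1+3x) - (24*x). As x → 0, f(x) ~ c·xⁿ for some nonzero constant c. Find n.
2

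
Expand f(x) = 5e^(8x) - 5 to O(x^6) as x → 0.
40*x + 160*x**2 + 1280*x**3/3 + 2560*x**4/3 + 4096*x**5/3 + O(x**6)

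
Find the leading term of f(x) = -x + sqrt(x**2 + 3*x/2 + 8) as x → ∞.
3/4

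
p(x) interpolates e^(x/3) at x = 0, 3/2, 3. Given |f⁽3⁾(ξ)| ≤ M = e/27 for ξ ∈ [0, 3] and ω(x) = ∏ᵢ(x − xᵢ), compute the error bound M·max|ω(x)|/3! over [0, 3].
sqrt(3)*e/216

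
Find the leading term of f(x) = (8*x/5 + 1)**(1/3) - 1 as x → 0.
8*x/15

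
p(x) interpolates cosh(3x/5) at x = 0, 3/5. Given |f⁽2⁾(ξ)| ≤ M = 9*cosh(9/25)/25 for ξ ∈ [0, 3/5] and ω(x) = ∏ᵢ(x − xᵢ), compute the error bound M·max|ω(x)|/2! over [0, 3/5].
81*cosh(9/25)/5000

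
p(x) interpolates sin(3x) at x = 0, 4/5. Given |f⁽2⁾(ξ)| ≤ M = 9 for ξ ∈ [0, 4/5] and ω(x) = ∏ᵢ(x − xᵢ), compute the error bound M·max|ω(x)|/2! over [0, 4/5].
18/25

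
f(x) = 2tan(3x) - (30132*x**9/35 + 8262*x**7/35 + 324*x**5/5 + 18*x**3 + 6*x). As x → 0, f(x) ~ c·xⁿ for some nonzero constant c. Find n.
11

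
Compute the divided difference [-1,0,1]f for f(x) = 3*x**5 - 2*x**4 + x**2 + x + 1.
-1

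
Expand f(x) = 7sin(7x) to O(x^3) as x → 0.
49*x + O(x**3)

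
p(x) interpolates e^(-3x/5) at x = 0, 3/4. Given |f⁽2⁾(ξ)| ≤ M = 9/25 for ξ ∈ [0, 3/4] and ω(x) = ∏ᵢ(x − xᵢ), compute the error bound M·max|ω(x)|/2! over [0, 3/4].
81/3200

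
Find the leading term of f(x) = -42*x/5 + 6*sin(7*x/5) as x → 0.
-343*x**3/125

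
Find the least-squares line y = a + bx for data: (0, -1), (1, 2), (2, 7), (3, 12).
a = -8/5, b = 22/5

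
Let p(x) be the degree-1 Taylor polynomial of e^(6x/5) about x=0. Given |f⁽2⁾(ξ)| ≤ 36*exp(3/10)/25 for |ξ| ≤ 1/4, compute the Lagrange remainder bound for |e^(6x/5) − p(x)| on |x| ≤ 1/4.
9*exp(3/10)/200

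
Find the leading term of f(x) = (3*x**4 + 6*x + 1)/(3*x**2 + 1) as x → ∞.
x**2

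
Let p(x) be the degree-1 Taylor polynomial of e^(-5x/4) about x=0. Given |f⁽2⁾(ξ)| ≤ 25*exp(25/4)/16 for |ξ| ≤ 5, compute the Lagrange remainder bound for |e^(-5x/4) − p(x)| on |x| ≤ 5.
625*exp(25/4)/32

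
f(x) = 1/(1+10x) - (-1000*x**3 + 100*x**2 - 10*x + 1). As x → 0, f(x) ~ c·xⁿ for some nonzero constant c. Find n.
4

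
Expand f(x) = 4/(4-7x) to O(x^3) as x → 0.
1 + 7*x/4 + 49*x**2/16 + O(x**3)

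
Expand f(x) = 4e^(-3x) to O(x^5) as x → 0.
4 - 12*x + 18*x**2 - 18*x**3 + 27*x**4/2 + O(x**5)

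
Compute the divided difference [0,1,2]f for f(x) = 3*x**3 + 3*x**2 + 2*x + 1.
12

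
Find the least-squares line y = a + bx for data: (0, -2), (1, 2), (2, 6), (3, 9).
a = -9/5, b = 37/10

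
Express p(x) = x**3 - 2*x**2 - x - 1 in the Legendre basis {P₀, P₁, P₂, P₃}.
(-5/3)P₀ + (-2/5)P₁ + (-4/3)P₂ + (2/5)P₃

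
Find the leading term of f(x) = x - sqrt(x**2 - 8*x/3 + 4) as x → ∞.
4/3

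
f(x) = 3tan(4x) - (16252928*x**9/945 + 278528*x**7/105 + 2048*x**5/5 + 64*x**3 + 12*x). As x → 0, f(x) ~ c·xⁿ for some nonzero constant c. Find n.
11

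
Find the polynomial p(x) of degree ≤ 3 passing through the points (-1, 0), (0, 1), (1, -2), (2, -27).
-3*x**3 - 2*x**2 + 2*x + 1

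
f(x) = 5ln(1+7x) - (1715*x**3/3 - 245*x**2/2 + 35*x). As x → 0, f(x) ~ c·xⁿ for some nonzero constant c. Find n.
4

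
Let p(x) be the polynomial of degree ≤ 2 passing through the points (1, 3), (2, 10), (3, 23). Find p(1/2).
7/4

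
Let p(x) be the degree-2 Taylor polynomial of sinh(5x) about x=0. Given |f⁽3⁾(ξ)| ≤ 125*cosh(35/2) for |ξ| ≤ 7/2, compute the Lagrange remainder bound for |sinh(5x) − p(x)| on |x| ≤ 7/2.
42875*cosh(35/2)/48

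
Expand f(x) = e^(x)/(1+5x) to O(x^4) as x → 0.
1 - 4*x + 41*x**2/2 - 307*x**3/3 + O(x**4)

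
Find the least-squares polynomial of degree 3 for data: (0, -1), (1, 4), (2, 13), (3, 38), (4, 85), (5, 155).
-38/63 + (319/189)x + (169/252)x² + (113/108)x³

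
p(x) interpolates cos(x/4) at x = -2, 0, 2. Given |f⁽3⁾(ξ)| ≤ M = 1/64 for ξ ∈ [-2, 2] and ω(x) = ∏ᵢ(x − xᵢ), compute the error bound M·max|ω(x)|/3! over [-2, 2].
sqrt(3)/216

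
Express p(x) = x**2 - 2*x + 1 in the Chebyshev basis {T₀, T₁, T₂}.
(3/2)T₀ + (-2)T₁ + (1/2)T₂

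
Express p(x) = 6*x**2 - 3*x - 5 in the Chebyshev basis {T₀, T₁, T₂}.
(-2)T₀ + (-3)T₁ + (3)T₂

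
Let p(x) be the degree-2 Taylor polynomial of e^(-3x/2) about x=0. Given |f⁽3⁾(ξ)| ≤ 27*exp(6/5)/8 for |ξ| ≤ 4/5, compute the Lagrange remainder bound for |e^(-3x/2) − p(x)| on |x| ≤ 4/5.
36*exp(6/5)/125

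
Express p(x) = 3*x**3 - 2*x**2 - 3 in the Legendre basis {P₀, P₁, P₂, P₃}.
(-11/3)P₀ + (9/5)P₁ + (-4/3)P₂ + (6/5)P₃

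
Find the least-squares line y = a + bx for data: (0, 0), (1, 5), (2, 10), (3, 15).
a = 0, b = 5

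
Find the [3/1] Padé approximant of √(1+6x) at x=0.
(-27*x**3/8 + 27*x**2/4 + 27*x/4 + 1)/(15*x/4 + 1)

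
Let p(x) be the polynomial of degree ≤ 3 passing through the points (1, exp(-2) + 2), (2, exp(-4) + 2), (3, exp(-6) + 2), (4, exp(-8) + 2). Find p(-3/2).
(-495*exp(4) - 105 + 385*exp(2) + 231*exp(6) + 32*exp(8))*exp(-8)/16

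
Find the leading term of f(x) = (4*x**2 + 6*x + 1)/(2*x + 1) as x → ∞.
2*x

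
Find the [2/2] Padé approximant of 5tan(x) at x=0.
5*x/(1 - x**2/3)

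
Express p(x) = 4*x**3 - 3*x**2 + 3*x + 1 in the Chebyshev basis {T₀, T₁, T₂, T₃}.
(-1/2)T₀ + (6)T₁ + (-3/2)T₂ + T₃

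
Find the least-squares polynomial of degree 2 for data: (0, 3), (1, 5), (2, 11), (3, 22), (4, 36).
103/35 + (1/70)x + (29/14)x²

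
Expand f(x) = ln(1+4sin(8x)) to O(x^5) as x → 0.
32*x - 512*x**2 + 31744*x**3/3 - 753664*x**4/3 + O(x**5)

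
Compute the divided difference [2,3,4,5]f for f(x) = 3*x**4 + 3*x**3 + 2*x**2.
45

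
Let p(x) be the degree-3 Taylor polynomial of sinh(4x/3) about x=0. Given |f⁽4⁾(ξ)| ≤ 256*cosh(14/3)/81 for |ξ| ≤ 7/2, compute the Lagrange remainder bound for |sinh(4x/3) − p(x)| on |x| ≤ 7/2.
4802*cosh(14/3)/243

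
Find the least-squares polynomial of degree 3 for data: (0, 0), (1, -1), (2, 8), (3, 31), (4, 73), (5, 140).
-1/14 + (-313/84)x + (61/28)x² + (5/6)x³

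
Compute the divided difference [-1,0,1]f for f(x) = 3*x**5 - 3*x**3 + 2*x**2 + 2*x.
2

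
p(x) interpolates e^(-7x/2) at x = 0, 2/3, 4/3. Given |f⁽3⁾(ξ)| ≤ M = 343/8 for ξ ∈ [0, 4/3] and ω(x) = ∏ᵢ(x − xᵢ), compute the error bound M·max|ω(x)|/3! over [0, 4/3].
343*sqrt(3)/729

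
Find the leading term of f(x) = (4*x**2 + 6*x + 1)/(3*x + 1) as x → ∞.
4*x/3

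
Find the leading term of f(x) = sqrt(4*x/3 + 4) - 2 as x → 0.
x/3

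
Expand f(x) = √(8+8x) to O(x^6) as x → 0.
2*sqrt(2) + sqrt(2)*x - sqrt(2)*x**2/4 + sqrt(2)*x**3/8 - 5*sqrt(2)*x**4/64 + 7*sqrt(2)*x**5/128 + O(x**6)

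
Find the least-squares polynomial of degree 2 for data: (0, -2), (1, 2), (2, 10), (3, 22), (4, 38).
-2 + (2)x + (2)x²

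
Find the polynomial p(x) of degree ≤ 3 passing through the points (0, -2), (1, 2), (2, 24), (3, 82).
3*x**3 + x - 2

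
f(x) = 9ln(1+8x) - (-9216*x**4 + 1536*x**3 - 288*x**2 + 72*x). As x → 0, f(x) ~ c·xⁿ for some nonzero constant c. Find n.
5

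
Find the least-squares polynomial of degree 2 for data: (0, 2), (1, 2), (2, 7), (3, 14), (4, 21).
52/35 + (3/7)x + (8/7)x²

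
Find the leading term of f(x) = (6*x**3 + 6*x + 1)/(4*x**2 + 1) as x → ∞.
3*x/2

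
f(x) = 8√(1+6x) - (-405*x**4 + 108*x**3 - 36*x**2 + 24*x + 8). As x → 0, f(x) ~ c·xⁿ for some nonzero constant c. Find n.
5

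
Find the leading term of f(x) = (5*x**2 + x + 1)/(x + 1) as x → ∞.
5*x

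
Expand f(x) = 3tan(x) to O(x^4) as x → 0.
3*x + x**3 + O(x**4)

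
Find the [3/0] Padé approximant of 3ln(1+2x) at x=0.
2*x*(4*x**2 - 3*x + 3)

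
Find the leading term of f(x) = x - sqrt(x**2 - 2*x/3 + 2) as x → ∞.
1/3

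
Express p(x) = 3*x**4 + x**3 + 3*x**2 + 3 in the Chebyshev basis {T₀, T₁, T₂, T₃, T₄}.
(45/8)T₀ + (3/4)T₁ + (3)T₂ + (1/4)T₃ + (3/8)T₄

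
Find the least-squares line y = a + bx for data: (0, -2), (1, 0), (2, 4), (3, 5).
a = -2, b = 5/2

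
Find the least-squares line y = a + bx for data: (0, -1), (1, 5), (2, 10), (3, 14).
a = -1/2, b = 5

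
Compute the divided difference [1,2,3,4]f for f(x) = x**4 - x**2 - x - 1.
10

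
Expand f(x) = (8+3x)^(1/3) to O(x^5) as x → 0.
2 + x/4 - x**2/32 + 5*x**3/768 - 5*x**4/3072 + O(x**5)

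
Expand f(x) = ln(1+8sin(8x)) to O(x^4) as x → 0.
64*x - 2048*x**2 + 260096*x**3/3 + O(x**4)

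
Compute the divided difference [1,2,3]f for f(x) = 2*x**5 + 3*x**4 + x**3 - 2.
261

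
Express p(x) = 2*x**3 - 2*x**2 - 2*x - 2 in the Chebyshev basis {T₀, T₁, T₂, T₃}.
(-3)T₀ + (-1/2)T₁ - T₂ + (1/2)T₃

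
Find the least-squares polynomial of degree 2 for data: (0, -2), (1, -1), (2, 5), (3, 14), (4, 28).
-72/35 + (-11/14)x + (29/14)x²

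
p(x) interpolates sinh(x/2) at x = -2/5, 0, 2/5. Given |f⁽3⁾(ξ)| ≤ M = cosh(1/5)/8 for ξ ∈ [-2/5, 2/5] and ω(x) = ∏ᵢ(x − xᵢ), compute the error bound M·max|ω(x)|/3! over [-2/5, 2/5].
sqrt(3)*cosh(1/5)/3375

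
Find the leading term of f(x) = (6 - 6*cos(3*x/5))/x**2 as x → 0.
27/25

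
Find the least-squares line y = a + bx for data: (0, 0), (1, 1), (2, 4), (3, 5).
a = -1/5, b = 9/5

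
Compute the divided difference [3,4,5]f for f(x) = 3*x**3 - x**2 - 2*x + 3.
35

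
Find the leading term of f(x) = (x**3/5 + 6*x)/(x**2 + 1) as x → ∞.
x/5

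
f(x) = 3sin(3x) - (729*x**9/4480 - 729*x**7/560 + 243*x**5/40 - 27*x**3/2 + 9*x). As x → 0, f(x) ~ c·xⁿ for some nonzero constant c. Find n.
11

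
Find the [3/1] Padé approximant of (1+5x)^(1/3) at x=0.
(-125*x**3/81 + 25*x**2/9 + 5*x + 1)/(10*x/3 + 1)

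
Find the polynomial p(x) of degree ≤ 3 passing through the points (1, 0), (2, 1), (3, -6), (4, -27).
-x**3 + 2*x**2 + 2*x - 3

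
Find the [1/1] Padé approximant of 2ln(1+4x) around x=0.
8*x/(2*x + 1)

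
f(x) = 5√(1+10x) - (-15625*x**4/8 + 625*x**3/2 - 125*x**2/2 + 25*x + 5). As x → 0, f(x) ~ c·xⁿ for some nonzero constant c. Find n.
5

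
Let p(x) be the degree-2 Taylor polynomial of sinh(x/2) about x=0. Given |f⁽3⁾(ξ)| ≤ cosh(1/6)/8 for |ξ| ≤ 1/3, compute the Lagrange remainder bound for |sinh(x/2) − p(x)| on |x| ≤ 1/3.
cosh(1/6)/1296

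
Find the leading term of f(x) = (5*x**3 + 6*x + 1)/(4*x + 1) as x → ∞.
5*x**2/4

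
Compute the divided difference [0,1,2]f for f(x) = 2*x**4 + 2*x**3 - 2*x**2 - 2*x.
18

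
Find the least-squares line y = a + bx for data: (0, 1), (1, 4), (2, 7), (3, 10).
a = 1, b = 3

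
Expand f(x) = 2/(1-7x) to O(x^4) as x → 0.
2 + 14*x + 98*x**2 + 686*x**3 + O(x**4)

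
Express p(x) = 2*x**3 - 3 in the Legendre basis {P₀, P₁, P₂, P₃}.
(-3)P₀ + (6/5)P₁ + (4/5)P₃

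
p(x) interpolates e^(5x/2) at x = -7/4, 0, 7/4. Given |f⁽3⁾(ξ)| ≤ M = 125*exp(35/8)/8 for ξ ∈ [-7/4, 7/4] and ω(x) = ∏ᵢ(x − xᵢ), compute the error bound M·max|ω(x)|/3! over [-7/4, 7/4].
42875*sqrt(3)*exp(35/8)/13824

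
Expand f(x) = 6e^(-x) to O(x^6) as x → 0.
6 - 6*x + 3*x**2 - x**3 + x**4/4 - x**5/20 + O(x**6)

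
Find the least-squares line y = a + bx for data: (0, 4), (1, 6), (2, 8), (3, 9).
a = 21/5, b = 17/10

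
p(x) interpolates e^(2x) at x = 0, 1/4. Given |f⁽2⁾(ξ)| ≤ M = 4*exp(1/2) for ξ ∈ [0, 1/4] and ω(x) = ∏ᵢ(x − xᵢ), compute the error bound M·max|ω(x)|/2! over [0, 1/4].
exp(1/2)/32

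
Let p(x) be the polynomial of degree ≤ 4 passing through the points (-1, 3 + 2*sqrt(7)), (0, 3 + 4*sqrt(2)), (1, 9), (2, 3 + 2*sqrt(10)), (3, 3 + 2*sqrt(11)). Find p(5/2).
-9/32 - 5*sqrt(7)/64 + 7*sqrt(2)/8 + 35*sqrt(11)/64 + 35*sqrt(10)/16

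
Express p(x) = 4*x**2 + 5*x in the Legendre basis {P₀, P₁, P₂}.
(4/3)P₀ + (5)P₁ + (8/3)P₂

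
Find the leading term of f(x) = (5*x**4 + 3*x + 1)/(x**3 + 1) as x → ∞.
5*x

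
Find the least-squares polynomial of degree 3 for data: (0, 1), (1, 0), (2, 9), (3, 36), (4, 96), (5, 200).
107/126 + (-293/756)x + (-241/126)x² + (215/108)x³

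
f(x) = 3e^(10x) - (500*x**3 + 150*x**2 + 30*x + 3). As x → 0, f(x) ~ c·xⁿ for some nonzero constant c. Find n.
4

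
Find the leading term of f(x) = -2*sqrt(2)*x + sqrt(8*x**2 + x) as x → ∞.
sqrt(2)/8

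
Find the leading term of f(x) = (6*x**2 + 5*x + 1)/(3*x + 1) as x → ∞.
2*x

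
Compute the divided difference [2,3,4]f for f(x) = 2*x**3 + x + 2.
18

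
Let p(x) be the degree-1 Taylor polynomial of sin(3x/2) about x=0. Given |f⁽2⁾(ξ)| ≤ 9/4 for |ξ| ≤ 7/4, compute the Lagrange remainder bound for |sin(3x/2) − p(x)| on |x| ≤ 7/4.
441/128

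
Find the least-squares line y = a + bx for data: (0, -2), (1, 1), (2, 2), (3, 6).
a = -2, b = 5/2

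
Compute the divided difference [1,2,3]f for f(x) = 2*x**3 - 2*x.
12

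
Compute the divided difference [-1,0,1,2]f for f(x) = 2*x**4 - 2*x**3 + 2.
2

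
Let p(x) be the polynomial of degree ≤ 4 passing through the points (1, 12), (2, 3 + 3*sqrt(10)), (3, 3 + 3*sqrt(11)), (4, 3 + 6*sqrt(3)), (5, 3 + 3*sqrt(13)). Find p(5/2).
-15*sqrt(3)/16 + 9*sqrt(13)/128 + 339/128 + 45*sqrt(10)/32 + 135*sqrt(11)/64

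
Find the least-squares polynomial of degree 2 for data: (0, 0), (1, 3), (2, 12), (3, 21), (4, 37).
-3/35 + (62/35)x + (13/7)x²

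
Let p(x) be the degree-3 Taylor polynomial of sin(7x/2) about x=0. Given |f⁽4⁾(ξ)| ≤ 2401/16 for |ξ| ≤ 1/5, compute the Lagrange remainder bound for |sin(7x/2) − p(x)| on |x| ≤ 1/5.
2401/240000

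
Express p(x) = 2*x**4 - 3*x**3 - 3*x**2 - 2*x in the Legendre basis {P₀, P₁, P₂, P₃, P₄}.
(-3/5)P₀ + (-19/5)P₁ + (-6/7)P₂ + (-6/5)P₃ + (16/35)P₄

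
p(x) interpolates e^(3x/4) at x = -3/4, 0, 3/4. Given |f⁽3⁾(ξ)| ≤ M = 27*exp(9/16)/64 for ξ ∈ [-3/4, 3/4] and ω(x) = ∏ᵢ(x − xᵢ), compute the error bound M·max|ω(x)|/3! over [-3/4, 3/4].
27*sqrt(3)*exp(9/16)/4096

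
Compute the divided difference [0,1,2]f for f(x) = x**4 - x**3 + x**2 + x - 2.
5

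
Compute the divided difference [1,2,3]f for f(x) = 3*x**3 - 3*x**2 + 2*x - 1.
15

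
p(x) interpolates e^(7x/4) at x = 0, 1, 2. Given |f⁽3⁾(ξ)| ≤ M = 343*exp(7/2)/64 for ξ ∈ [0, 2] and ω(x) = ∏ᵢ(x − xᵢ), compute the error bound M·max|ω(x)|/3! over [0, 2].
343*sqrt(3)*exp(7/2)/1728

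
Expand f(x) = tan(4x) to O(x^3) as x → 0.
4*x + O(x**3)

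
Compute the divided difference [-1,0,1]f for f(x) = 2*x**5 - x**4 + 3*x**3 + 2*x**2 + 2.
1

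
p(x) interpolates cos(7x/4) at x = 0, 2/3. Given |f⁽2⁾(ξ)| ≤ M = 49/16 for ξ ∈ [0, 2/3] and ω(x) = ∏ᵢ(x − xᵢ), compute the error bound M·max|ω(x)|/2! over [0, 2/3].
49/288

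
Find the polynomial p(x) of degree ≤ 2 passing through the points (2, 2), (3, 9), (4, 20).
2*x**2 - 3*x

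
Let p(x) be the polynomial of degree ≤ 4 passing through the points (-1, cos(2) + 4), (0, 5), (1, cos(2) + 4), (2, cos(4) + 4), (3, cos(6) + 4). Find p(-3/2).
693*cos(2)/128 + 35*cos(6)/128 + 23/32 - 45*cos(4)/32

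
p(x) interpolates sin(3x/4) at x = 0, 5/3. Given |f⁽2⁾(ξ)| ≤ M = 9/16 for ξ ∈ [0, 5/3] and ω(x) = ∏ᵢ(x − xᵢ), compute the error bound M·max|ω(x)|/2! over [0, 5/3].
25/128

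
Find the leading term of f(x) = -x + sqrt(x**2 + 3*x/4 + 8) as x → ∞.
3/8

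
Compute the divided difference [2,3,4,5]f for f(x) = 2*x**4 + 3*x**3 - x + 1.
31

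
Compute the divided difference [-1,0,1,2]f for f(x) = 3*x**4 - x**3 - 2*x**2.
5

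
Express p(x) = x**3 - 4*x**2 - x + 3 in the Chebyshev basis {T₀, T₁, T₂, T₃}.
T₀ + (-1/4)T₁ + (-2)T₂ + (1/4)T₃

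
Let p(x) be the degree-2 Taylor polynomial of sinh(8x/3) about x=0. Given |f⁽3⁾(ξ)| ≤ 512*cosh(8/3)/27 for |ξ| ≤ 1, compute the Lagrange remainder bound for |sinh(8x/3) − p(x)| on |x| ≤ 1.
256*cosh(8/3)/81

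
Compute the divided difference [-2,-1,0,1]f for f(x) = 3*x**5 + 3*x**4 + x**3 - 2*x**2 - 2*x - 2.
10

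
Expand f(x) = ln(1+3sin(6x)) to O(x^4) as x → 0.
18*x - 162*x**2 + 1836*x**3 + O(x**4)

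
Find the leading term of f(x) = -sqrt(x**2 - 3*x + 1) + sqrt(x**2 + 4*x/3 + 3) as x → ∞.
13/6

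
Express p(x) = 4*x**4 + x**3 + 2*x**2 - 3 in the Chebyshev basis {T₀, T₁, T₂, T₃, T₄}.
(-1/2)T₀ + (3/4)T₁ + (3)T₂ + (1/4)T₃ + (1/2)T₄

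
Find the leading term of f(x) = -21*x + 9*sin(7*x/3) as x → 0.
-343*x**3/18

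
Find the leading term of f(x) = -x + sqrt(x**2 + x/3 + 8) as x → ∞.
1/6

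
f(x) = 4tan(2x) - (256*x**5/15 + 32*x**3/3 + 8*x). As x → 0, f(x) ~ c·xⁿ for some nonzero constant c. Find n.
7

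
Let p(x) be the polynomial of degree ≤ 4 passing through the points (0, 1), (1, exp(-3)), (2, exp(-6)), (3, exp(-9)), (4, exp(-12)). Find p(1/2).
(-70*exp(6) - 5 + 28*exp(3) + 140*exp(9) + 35*exp(12))*exp(-12)/128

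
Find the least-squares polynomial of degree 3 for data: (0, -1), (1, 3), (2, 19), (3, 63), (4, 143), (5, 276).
-61/63 + (541/378)x + (47/252)x² + (229/108)x³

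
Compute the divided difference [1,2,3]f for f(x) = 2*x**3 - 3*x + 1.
12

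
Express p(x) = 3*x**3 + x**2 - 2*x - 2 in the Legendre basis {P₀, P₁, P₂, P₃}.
(-5/3)P₀ + (-1/5)P₁ + (2/3)P₂ + (6/5)P₃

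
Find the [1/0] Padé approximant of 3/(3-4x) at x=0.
4*x/3 + 1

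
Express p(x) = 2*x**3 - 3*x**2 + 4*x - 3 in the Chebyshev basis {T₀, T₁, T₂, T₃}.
(-9/2)T₀ + (11/2)T₁ + (-3/2)T₂ + (1/2)T₃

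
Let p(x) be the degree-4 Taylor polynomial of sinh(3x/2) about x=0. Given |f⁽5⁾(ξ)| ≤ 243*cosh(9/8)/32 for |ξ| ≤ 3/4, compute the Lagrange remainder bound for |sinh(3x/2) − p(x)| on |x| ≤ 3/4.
19683*cosh(9/8)/1310720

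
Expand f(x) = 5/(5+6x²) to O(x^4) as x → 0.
1 - 6*x**2/5 + O(x**4)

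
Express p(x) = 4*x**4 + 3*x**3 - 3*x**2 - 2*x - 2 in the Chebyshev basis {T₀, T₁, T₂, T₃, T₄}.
(-2)T₀ + (1/4)T₁ + (1/2)T₂ + (3/4)T₃ + (1/2)T₄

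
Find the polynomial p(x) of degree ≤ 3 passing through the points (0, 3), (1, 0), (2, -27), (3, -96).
-3*x**3 - 3*x**2 + 3*x + 3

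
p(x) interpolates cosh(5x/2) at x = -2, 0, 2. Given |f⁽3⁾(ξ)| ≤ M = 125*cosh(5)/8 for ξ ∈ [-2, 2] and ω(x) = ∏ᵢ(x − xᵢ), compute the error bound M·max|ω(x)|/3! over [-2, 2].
125*sqrt(3)*cosh(5)/27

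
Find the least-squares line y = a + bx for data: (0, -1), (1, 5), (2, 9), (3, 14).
a = -3/5, b = 49/10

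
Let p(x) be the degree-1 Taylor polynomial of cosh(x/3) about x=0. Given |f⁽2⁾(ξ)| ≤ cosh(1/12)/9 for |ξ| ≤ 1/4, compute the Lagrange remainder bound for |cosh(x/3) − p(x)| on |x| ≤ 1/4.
cosh(1/12)/288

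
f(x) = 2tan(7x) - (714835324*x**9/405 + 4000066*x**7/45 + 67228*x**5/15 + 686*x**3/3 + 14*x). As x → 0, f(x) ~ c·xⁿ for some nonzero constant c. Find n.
11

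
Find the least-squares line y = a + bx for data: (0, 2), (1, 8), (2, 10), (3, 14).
a = 14/5, b = 19/5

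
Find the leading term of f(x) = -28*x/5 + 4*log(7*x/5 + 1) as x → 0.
-98*x**2/25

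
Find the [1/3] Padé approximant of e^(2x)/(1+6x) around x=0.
(11*x/16 + 1)/(91*x**3/24 - 29*x**2/4 + 75*x/16 + 1)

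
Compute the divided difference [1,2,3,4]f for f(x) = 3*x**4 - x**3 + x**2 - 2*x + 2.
29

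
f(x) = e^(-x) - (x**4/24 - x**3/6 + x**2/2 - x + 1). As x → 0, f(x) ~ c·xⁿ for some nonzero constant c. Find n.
5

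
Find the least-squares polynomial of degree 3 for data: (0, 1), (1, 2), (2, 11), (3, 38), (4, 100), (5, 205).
127/126 + (1229/756)x + (-661/252)x² + (113/54)x³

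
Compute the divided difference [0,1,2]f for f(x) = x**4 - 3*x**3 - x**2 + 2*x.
-3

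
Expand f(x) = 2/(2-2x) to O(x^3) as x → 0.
1 + x + x**2 + O(x**3)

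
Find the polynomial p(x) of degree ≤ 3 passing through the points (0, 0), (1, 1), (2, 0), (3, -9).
-x**3 + 2*x**2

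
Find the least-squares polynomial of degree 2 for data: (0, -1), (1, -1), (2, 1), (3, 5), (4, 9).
-41/35 + (-9/35)x + (5/7)x²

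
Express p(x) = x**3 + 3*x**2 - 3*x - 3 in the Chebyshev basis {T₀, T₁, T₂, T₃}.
(-3/2)T₀ + (-9/4)T₁ + (3/2)T₂ + (1/4)T₃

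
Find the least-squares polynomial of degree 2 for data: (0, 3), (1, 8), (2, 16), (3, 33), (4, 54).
114/35 + (69/70)x + (41/14)x²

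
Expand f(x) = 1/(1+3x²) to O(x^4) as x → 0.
1 - 3*x**2 + O(x**4)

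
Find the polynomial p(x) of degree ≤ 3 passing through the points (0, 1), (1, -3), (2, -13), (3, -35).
-x**3 - 3*x + 1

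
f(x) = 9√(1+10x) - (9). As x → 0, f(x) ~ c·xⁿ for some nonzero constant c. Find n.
1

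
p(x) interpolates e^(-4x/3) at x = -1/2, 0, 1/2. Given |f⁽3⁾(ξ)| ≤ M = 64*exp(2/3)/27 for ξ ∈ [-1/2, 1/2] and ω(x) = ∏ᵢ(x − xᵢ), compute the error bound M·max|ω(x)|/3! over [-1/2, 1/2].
8*sqrt(3)*exp(2/3)/729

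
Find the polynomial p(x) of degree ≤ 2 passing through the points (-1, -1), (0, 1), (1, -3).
-3*x**2 - x + 1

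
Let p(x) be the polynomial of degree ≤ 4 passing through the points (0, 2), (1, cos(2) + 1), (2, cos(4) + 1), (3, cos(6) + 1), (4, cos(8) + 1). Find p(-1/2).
189*cos(4)/64 - 45*cos(6)/32 + 35*cos(8)/128 - 105*cos(2)/32 + 443/128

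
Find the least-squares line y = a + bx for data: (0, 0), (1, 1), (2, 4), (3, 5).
a = -1/5, b = 9/5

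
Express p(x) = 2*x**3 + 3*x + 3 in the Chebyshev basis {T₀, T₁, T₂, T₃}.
(3)T₀ + (9/2)T₁ + (1/2)T₃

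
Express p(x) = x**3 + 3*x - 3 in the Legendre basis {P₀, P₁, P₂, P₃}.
(-3)P₀ + (18/5)P₁ + (2/5)P₃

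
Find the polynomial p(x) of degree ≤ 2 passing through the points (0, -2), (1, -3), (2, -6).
-x**2 - 2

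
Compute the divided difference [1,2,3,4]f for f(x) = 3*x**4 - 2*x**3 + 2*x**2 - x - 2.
28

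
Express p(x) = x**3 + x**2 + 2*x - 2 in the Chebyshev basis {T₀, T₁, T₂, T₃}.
(-3/2)T₀ + (11/4)T₁ + (1/2)T₂ + (1/4)T₃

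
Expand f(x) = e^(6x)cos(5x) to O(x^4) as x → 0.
1 + 6*x + 11*x**2/2 - 39*x**3 + O(x**4)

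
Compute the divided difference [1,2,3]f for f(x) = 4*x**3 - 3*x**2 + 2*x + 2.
21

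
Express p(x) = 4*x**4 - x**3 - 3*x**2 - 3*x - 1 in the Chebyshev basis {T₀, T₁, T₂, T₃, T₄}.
-T₀ + (-15/4)T₁ + (1/2)T₂ + (-1/4)T₃ + (1/2)T₄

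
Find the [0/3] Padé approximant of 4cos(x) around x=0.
4/(x**2/2 + 1)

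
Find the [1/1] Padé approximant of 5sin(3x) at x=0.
15*x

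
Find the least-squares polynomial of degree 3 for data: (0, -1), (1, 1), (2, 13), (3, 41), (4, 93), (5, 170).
-6/7 + (-44/21)x + (75/28)x² + (11/12)x³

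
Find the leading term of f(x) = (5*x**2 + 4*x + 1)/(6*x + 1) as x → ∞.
5*x/6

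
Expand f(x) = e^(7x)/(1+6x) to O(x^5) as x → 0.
1 + x + 37*x**2/2 - 323*x**3/6 + 10153*x**4/24 + O(x**5)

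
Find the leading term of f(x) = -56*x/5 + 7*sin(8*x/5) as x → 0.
-1792*x**3/375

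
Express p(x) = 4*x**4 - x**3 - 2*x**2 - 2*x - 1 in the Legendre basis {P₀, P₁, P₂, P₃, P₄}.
(-13/15)P₀ + (-13/5)P₁ + (20/21)P₂ + (-2/5)P₃ + (32/35)P₄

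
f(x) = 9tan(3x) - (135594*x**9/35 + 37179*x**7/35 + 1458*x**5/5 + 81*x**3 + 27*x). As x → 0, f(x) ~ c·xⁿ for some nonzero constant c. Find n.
11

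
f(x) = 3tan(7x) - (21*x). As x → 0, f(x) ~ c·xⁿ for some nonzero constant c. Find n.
3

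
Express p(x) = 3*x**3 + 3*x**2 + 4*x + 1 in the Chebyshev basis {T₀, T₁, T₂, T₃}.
(5/2)T₀ + (25/4)T₁ + (3/2)T₂ + (3/4)T₃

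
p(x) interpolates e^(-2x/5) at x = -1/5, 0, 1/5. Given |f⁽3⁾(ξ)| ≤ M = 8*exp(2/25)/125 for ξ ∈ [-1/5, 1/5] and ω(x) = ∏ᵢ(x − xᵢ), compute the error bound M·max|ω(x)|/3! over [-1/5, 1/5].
8*sqrt(3)*exp(2/25)/421875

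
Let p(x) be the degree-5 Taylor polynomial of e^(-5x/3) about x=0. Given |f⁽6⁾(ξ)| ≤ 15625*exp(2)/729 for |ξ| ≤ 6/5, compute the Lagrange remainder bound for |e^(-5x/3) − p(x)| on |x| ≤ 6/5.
4*exp(2)/45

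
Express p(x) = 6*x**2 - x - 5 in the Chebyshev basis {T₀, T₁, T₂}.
(-2)T₀ - T₁ + (3)T₂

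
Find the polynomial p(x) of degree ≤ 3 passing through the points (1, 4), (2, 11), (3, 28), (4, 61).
x**3 - x**2 + 3*x + 1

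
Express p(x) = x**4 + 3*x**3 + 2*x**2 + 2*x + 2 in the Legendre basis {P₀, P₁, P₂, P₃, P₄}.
(43/15)P₀ + (19/5)P₁ + (40/21)P₂ + (6/5)P₃ + (8/35)P₄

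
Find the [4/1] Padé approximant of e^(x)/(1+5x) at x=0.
(21287*x**4/491240 + 30641*x**3/184215 + 61413*x**2/122810 + 61404*x/61405 + 1)/(307024*x/61405 + 1)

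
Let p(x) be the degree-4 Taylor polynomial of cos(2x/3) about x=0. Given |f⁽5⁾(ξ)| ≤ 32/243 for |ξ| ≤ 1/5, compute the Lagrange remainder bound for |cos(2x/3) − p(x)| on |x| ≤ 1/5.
4/11390625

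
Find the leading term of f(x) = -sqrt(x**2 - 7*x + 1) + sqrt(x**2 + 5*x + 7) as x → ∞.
6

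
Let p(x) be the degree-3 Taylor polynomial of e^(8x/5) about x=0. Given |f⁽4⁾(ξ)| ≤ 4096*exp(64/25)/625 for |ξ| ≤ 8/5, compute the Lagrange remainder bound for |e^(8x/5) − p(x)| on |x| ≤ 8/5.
2097152*exp(64/25)/1171875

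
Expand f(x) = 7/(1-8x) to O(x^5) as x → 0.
7 + 56*x + 448*x**2 + 3584*x**3 + 28672*x**4 + O(x**5)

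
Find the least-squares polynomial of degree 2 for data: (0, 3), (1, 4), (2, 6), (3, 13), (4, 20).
106/35 + (-39/70)x + (17/14)x²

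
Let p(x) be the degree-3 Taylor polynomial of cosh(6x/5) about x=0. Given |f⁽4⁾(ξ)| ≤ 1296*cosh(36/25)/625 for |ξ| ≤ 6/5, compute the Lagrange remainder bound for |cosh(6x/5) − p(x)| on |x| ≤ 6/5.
69984*cosh(36/25)/390625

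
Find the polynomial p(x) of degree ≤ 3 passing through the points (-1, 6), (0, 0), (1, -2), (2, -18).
-3*x**3 + 2*x**2 - x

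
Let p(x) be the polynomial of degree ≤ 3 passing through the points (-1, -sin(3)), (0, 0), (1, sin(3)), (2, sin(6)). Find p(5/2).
35*sin(6)/16 - 15*sin(3)/8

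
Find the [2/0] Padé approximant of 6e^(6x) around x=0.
108*x**2 + 36*x + 6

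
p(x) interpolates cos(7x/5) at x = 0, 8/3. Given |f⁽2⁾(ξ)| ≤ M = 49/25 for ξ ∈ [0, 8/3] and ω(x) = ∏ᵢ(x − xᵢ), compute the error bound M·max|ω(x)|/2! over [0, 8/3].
392/225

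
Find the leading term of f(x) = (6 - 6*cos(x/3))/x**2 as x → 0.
1/3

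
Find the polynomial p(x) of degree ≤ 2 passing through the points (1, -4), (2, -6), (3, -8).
-2*x - 2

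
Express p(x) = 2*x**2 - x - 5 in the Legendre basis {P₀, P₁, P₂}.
(-13/3)P₀ - P₁ + (4/3)P₂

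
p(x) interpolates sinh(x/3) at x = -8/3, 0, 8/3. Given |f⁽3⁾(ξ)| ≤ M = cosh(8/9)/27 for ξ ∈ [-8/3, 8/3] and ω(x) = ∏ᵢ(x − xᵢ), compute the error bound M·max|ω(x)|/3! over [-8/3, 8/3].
512*sqrt(3)*cosh(8/9)/19683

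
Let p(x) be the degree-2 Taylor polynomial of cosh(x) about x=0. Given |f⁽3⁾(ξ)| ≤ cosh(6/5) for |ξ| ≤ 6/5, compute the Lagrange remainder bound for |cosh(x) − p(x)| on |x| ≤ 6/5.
36*cosh(6/5)/125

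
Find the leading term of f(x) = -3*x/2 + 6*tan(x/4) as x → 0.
x**3/32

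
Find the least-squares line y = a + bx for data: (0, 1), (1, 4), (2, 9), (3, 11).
a = 1, b = 7/2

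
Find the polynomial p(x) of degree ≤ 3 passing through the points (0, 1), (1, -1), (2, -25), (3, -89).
-3*x**3 - 2*x**2 + 3*x + 1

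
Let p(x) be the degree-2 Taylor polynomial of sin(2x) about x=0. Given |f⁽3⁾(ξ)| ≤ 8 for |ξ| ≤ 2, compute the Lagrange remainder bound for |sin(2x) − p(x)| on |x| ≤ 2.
32/3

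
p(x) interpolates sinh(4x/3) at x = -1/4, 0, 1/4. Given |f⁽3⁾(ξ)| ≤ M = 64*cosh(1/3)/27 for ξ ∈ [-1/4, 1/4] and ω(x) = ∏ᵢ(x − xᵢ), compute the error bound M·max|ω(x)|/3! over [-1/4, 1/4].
sqrt(3)*cosh(1/3)/729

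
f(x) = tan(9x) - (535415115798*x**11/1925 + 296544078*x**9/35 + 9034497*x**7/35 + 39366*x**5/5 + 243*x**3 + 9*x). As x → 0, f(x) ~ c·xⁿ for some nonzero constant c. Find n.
13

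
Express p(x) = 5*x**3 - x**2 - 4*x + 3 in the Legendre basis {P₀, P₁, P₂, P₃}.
(8/3)P₀ - P₁ + (-2/3)P₂ + (2)P₃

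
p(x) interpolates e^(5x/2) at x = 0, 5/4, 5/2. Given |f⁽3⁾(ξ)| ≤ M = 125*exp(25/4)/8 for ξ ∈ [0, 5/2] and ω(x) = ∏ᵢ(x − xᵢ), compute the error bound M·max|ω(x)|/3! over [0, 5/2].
15625*sqrt(3)*exp(25/4)/13824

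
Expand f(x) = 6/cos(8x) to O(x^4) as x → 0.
6 + 192*x**2 + O(x**4)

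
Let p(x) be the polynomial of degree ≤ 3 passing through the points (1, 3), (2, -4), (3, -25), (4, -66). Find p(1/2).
25/8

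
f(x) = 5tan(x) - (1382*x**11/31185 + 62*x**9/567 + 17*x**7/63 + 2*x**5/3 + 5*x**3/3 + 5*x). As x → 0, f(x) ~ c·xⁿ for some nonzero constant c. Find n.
13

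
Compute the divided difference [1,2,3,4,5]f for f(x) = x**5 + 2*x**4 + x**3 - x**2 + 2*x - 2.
17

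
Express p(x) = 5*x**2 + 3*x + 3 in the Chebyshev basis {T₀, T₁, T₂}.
(11/2)T₀ + (3)T₁ + (5/2)T₂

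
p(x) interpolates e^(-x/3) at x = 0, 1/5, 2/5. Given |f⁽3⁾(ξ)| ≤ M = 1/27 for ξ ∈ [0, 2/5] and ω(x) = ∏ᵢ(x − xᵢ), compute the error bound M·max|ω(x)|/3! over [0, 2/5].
sqrt(3)/91125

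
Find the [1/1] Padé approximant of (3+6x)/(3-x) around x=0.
(2*x + 1)/(1 - x/3)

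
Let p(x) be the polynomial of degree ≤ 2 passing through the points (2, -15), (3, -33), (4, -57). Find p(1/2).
3/4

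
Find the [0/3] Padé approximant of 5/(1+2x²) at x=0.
5/(2*x**2 + 1)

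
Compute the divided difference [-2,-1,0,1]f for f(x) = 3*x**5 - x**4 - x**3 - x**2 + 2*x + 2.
16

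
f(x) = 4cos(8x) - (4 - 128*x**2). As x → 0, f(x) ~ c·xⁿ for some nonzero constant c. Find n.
4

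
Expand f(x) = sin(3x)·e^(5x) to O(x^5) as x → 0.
3*x + 15*x**2 + 33*x**3 + 40*x**4 + O(x**5)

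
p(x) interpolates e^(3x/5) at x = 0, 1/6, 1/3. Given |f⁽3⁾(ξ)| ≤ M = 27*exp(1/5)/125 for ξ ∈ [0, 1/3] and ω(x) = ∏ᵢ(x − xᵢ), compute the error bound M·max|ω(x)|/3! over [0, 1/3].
sqrt(3)*exp(1/5)/27000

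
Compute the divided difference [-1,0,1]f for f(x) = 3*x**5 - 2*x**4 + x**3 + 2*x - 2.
-2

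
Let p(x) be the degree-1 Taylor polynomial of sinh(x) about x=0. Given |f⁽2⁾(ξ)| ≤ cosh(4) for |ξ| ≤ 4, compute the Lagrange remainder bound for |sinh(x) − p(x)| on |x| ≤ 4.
8*cosh(4)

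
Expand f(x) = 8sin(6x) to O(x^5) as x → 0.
48*x - 288*x**3 + O(x**5)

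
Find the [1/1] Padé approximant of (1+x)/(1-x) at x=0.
(x + 1)/(1 - x)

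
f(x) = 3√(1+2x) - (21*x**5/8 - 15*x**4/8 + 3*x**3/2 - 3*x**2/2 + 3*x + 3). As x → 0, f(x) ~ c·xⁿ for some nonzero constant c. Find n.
6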